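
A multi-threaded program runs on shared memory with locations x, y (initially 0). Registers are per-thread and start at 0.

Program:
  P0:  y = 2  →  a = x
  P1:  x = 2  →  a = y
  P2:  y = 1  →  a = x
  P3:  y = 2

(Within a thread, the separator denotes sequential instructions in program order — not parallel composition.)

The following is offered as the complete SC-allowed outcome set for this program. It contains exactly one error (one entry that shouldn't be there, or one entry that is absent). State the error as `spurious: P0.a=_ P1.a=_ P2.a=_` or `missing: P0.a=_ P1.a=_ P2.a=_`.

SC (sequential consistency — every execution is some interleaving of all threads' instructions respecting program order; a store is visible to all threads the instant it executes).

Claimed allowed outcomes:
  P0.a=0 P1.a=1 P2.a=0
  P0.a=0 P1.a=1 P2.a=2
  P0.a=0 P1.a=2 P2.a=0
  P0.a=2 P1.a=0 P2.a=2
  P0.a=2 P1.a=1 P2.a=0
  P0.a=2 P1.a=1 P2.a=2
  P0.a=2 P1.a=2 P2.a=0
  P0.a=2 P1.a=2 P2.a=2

missing: P0.a=0 P1.a=2 P2.a=2

outcome vector order: (P0.a,P1.a,P2.a)
SC: 9 outcomes — {0/1/0; 0/1/2; 0/2/0; 0/2/2; 2/0/2; 2/1/0; 2/1/2; 2/2/0; 2/2/2}
SC∖claimed = {0/2/2}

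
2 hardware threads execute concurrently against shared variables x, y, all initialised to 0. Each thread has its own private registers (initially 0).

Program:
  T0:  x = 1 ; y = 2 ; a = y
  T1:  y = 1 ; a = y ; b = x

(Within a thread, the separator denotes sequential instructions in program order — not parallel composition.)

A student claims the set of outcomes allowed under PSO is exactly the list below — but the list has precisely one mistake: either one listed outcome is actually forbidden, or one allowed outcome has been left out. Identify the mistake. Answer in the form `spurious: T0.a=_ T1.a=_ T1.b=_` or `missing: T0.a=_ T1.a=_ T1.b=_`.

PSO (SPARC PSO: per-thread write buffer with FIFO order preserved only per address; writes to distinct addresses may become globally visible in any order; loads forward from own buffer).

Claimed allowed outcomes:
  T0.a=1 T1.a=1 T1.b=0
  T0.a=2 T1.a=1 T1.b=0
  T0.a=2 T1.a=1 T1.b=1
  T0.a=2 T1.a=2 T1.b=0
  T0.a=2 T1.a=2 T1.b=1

outcome vector order: (T0.a,T1.a,T1.b)
PSO: 6 outcomes — {(1,1,0); (1,1,1); (2,1,0); (2,1,1); (2,2,0); (2,2,1)}
PSO∖claimed = {(1,1,1)}

missing: T0.a=1 T1.a=1 T1.b=1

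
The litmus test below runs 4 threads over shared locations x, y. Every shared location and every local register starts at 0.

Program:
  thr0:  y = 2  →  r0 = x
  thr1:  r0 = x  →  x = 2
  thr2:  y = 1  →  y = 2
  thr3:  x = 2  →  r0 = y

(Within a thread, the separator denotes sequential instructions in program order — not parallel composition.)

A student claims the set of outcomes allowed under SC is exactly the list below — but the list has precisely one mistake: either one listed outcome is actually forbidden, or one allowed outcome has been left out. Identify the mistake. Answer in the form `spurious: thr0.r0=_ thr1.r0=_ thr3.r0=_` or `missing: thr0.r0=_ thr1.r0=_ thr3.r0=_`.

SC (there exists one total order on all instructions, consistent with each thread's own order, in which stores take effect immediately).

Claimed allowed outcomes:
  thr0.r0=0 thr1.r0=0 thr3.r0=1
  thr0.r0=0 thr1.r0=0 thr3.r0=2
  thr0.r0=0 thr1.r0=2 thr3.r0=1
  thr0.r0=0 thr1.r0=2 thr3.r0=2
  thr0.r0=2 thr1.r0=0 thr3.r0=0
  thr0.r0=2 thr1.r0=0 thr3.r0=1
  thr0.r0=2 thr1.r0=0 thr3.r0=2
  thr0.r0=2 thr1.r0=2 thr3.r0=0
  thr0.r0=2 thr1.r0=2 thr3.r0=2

missing: thr0.r0=2 thr1.r0=2 thr3.r0=1

outcome vector order: (thr0.r0,thr1.r0,thr3.r0)
SC: 10 outcomes — {<0 0 1>; <0 0 2>; <0 2 1>; <0 2 2>; <2 0 0>; <2 0 1>; <2 0 2>; <2 2 0>; <2 2 1>; <2 2 2>}
SC∖claimed = {<2 2 1>}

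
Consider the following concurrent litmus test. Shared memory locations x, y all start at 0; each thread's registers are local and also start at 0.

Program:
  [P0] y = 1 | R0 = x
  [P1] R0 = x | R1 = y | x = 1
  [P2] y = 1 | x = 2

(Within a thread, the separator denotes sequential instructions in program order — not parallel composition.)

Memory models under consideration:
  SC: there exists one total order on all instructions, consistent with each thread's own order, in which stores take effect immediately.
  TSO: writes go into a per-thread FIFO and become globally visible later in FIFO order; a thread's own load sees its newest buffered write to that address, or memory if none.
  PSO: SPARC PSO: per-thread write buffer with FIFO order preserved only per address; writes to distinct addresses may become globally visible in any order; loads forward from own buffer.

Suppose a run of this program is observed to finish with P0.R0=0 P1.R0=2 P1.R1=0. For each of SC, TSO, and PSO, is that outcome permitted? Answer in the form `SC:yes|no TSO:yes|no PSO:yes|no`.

outcome vector order: (P0.R0,P1.R0,P1.R1)
SC: 9 outcomes — {(0,0,0) (0,0,1) (0,2,1) (1,0,0) (1,0,1) (1,2,1) (2,0,0) (2,0,1) (2,2,1)}
TSO: 9 outcomes — {(0,0,0) (0,0,1) (0,2,1) (1,0,0) (1,0,1) (1,2,1) (2,0,0) (2,0,1) (2,2,1)}
PSO: 12 outcomes — {(0,0,0) (0,0,1) (0,2,0) (0,2,1) (1,0,0) (1,0,1) (1,2,0) (1,2,1) (2,0,0) (2,0,1) (2,2,0) (2,2,1)}
target (0,2,0) ∈ {PSO}

SC:no TSO:no PSO:yes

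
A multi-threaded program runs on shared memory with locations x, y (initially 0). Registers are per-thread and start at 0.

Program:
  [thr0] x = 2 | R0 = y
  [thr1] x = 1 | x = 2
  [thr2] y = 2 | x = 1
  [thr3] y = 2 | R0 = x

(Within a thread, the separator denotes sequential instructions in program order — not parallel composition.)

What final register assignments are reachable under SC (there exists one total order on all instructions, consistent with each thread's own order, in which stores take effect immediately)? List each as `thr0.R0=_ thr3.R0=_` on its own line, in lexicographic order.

outcome vector order: (thr0.R0,thr3.R0)
|SC outcomes| = 5

thr0.R0=0 thr3.R0=1
thr0.R0=0 thr3.R0=2
thr0.R0=2 thr3.R0=0
thr0.R0=2 thr3.R0=1
thr0.R0=2 thr3.R0=2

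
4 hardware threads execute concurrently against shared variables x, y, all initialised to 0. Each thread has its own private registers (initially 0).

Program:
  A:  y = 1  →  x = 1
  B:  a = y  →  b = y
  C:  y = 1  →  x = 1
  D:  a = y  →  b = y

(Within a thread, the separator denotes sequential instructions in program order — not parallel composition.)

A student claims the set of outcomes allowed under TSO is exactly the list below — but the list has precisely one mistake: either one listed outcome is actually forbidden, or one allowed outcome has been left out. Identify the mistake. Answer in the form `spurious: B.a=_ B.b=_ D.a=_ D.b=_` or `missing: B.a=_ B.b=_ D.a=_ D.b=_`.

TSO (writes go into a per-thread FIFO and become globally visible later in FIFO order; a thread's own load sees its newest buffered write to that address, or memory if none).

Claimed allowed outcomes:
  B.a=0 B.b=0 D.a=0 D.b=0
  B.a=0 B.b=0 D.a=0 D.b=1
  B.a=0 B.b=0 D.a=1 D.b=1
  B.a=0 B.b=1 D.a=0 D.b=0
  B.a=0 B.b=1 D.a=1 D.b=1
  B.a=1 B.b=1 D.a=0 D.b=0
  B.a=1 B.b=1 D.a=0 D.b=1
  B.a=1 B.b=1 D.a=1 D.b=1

missing: B.a=0 B.b=1 D.a=0 D.b=1

outcome vector order: (B.a,B.b,D.a,D.b)
TSO: 9 outcomes — {0000; 0001; 0011; 0100; 0101; 0111; 1100; 1101; 1111}
TSO∖claimed = {0101}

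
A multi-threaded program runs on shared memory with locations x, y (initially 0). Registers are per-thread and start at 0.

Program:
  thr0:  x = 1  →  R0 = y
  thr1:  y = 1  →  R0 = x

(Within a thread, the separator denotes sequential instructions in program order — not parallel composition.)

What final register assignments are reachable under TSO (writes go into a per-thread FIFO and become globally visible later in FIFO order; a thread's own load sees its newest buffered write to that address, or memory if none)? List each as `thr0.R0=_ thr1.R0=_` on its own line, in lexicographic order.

thr0.R0=0 thr1.R0=0
thr0.R0=0 thr1.R0=1
thr0.R0=1 thr1.R0=0
thr0.R0=1 thr1.R0=1

outcome vector order: (thr0.R0,thr1.R0)
|TSO outcomes| = 4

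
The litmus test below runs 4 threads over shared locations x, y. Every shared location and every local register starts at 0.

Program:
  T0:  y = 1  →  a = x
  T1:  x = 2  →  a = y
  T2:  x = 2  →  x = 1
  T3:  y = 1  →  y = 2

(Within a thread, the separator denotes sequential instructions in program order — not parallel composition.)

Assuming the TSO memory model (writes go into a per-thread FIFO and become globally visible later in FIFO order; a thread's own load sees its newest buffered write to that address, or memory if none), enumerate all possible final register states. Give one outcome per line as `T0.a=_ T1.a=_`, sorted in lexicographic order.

outcome vector order: (T0.a,T1.a)
|TSO outcomes| = 9

T0.a=0 T1.a=0
T0.a=0 T1.a=1
T0.a=0 T1.a=2
T0.a=1 T1.a=0
T0.a=1 T1.a=1
T0.a=1 T1.a=2
T0.a=2 T1.a=0
T0.a=2 T1.a=1
T0.a=2 T1.a=2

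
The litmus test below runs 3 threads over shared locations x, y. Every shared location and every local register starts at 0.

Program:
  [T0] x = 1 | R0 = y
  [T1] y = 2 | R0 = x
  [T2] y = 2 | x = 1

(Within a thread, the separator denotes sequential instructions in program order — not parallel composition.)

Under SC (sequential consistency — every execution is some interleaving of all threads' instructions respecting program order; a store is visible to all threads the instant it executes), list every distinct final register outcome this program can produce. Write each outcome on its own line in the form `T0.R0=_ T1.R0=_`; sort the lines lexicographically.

T0.R0=0 T1.R0=1
T0.R0=2 T1.R0=0
T0.R0=2 T1.R0=1

outcome vector order: (T0.R0,T1.R0)
|SC outcomes| = 3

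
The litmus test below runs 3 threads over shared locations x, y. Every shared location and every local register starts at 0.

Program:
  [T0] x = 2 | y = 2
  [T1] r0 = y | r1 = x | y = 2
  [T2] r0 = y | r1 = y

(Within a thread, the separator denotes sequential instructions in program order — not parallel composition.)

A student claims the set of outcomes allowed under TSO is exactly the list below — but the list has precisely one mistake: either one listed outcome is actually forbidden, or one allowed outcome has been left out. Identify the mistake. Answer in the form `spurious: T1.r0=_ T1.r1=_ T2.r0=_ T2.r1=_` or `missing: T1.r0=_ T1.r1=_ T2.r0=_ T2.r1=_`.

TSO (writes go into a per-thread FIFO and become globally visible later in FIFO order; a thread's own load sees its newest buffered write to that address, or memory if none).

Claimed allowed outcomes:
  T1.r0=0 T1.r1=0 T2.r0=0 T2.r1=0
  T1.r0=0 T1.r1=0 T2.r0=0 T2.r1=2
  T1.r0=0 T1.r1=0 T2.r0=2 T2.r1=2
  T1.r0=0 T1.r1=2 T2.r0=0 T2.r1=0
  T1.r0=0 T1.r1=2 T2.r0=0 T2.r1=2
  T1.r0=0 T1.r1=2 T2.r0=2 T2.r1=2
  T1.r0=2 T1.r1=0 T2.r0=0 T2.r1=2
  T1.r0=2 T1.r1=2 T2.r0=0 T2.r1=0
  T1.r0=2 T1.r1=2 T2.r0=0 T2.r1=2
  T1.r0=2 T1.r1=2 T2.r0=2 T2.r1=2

spurious: T1.r0=2 T1.r1=0 T2.r0=0 T2.r1=2

outcome vector order: (T1.r0,T1.r1,T2.r0,T2.r1)
TSO: 9 outcomes — {<0 0 0 0> <0 0 0 2> <0 0 2 2> <0 2 0 0> <0 2 0 2> <0 2 2 2> <2 2 0 0> <2 2 0 2> <2 2 2 2>}
claimed∖TSO = {<2 0 0 2>}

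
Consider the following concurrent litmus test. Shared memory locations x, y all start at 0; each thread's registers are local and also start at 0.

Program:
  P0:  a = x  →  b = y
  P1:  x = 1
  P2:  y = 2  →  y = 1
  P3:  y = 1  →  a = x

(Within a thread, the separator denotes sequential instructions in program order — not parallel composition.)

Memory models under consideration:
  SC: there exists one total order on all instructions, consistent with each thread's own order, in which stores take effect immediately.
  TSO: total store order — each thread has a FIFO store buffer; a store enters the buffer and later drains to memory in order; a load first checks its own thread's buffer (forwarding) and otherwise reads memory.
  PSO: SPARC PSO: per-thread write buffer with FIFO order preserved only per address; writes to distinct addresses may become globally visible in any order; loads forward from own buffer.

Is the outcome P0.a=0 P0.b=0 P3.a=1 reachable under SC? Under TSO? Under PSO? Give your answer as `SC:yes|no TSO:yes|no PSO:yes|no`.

SC:yes TSO:yes PSO:yes

outcome vector order: (P0.a,P0.b,P3.a)
[SC] allowed = {0/0/0 0/0/1 0/1/0 0/1/1 0/2/0 0/2/1 1/0/1 1/1/0 1/1/1 1/2/0 1/2/1}
[TSO] allowed = {0/0/0 0/0/1 0/1/0 0/1/1 0/2/0 0/2/1 1/0/0 1/0/1 1/1/0 1/1/1 1/2/0 1/2/1}
[PSO] allowed = {0/0/0 0/0/1 0/1/0 0/1/1 0/2/0 0/2/1 1/0/0 1/0/1 1/1/0 1/1/1 1/2/0 1/2/1}
target 0/0/1 ∈ {SC,TSO,PSO}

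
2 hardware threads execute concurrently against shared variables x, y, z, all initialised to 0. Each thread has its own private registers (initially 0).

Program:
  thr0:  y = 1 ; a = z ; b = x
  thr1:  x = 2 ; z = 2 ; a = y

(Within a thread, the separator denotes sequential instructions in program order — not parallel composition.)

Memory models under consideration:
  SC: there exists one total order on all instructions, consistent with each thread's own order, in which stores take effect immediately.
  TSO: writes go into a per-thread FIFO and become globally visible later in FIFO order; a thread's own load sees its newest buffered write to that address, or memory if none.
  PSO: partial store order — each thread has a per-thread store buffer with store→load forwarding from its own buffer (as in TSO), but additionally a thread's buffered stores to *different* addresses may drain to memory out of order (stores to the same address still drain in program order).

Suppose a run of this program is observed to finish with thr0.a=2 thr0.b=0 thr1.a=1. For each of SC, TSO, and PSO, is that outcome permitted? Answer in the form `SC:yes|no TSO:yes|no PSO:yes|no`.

outcome vector order: (thr0.a,thr0.b,thr1.a)
SC (4): 001, 021, 220, 221
TSO (6): 000, 001, 020, 021, 220, 221
PSO (8): 000, 001, 020, 021, 200, 201, 220, 221
target 201 ∈ {PSO}

SC:no TSO:no PSO:yes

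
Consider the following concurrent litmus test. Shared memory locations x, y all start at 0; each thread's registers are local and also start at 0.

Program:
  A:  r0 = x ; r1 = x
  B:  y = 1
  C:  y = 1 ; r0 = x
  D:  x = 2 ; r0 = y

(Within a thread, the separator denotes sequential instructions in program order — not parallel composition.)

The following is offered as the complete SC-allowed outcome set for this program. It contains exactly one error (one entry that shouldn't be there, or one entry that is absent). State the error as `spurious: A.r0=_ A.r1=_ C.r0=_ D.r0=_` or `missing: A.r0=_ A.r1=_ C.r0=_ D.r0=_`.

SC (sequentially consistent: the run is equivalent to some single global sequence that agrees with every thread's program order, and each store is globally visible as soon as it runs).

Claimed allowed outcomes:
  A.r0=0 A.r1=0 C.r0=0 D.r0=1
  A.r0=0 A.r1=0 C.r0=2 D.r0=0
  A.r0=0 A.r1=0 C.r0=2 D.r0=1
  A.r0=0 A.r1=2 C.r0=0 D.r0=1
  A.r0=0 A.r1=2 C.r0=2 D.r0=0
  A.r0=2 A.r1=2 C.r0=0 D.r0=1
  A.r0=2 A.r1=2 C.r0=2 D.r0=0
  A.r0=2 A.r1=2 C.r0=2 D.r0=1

outcome vector order: (A.r0,A.r1,C.r0,D.r0)
SC (9): <0 0 0 1> <0 0 2 0> <0 0 2 1> <0 2 0 1> <0 2 2 0> <0 2 2 1> <2 2 0 1> <2 2 2 0> <2 2 2 1>
SC∖claimed = {<0 2 2 1>}

missing: A.r0=0 A.r1=2 C.r0=2 D.r0=1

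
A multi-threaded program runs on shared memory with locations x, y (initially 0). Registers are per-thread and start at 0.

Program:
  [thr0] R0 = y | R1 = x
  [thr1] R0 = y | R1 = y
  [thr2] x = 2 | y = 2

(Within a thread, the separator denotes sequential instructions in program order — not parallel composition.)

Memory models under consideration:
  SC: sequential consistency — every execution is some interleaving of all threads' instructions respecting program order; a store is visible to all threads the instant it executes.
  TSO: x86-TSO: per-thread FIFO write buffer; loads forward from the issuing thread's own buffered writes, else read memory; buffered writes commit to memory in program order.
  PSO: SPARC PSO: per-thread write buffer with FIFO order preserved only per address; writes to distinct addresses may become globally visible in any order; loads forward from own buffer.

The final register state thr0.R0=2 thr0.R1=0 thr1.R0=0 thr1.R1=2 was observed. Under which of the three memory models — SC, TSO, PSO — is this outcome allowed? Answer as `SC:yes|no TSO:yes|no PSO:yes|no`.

outcome vector order: (thr0.R0,thr0.R1,thr1.R0,thr1.R1)
SC (9): 0/0/0/0; 0/0/0/2; 0/0/2/2; 0/2/0/0; 0/2/0/2; 0/2/2/2; 2/2/0/0; 2/2/0/2; 2/2/2/2
TSO (9): 0/0/0/0; 0/0/0/2; 0/0/2/2; 0/2/0/0; 0/2/0/2; 0/2/2/2; 2/2/0/0; 2/2/0/2; 2/2/2/2
PSO (12): 0/0/0/0; 0/0/0/2; 0/0/2/2; 0/2/0/0; 0/2/0/2; 0/2/2/2; 2/0/0/0; 2/0/0/2; 2/0/2/2; 2/2/0/0; 2/2/0/2; 2/2/2/2
target 2/0/0/2 ∈ {PSO}

SC:no TSO:no PSO:yes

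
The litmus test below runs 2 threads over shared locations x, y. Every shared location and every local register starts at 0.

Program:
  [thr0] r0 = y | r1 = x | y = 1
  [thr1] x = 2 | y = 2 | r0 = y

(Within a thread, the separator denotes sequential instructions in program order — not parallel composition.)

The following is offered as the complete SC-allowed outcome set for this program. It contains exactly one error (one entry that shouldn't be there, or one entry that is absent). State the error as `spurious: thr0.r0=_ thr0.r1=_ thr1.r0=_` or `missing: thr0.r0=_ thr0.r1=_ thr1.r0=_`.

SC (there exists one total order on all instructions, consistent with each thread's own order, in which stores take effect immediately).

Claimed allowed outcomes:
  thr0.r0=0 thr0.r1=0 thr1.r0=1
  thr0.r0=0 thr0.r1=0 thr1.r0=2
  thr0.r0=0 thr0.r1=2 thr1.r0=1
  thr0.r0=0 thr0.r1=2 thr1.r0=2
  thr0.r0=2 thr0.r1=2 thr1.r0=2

outcome vector order: (thr0.r0,thr0.r1,thr1.r0)
SC (6): <0 0 1>, <0 0 2>, <0 2 1>, <0 2 2>, <2 2 1>, <2 2 2>
SC∖claimed = {<2 2 1>}

missing: thr0.r0=2 thr0.r1=2 thr1.r0=1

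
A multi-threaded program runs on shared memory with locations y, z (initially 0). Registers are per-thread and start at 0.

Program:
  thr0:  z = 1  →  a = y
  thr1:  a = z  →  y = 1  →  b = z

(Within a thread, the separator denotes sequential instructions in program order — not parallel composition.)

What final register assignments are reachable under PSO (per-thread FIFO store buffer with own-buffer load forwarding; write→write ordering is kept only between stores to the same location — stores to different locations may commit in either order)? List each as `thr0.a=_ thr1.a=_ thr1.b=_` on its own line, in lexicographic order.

thr0.a=0 thr1.a=0 thr1.b=0
thr0.a=0 thr1.a=0 thr1.b=1
thr0.a=0 thr1.a=1 thr1.b=1
thr0.a=1 thr1.a=0 thr1.b=0
thr0.a=1 thr1.a=0 thr1.b=1
thr0.a=1 thr1.a=1 thr1.b=1

outcome vector order: (thr0.a,thr1.a,thr1.b)
|PSO outcomes| = 6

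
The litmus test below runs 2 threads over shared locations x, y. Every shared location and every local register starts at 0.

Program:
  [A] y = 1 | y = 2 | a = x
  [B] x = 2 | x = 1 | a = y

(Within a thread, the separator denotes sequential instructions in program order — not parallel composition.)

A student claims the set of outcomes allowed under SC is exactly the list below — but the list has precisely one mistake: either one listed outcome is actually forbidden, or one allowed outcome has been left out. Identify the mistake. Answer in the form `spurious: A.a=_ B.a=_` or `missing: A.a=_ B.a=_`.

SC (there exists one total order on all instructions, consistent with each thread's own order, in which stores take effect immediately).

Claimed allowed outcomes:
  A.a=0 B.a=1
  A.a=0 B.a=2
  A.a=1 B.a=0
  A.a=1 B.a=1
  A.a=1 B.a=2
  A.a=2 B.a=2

spurious: A.a=0 B.a=1

outcome vector order: (A.a,B.a)
SC: 5 outcomes — {0/2 1/0 1/1 1/2 2/2}
claimed∖SC = {0/1}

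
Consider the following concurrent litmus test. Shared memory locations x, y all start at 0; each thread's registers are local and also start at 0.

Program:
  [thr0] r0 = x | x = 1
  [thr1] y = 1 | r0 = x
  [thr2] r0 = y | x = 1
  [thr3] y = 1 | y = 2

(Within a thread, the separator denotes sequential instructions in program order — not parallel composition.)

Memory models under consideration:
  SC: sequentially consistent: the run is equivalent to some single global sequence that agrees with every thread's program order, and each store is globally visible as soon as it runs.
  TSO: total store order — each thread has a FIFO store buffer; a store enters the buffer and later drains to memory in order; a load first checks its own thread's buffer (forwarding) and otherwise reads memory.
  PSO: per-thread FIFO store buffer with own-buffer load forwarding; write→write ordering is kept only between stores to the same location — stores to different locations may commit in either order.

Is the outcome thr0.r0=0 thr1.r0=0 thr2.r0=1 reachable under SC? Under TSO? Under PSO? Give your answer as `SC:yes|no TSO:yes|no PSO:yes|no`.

SC:yes TSO:yes PSO:yes

outcome vector order: (thr0.r0,thr1.r0,thr2.r0)
under SC → (0,0,0); (0,0,1); (0,0,2); (0,1,0); (0,1,1); (0,1,2); (1,0,0); (1,0,1); (1,0,2); (1,1,0); (1,1,1); (1,1,2)
under TSO → (0,0,0); (0,0,1); (0,0,2); (0,1,0); (0,1,1); (0,1,2); (1,0,0); (1,0,1); (1,0,2); (1,1,0); (1,1,1); (1,1,2)
under PSO → (0,0,0); (0,0,1); (0,0,2); (0,1,0); (0,1,1); (0,1,2); (1,0,0); (1,0,1); (1,0,2); (1,1,0); (1,1,1); (1,1,2)
target (0,0,1) ∈ {SC,TSO,PSO}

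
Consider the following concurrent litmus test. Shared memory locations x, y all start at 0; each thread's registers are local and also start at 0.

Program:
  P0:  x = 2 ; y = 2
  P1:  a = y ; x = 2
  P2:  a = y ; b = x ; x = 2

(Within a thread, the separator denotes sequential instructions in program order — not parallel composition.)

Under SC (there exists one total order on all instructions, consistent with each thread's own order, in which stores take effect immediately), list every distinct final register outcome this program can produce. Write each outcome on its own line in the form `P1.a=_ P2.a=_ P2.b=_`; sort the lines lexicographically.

outcome vector order: (P1.a,P2.a,P2.b)
|SC outcomes| = 6

P1.a=0 P2.a=0 P2.b=0
P1.a=0 P2.a=0 P2.b=2
P1.a=0 P2.a=2 P2.b=2
P1.a=2 P2.a=0 P2.b=0
P1.a=2 P2.a=0 P2.b=2
P1.a=2 P2.a=2 P2.b=2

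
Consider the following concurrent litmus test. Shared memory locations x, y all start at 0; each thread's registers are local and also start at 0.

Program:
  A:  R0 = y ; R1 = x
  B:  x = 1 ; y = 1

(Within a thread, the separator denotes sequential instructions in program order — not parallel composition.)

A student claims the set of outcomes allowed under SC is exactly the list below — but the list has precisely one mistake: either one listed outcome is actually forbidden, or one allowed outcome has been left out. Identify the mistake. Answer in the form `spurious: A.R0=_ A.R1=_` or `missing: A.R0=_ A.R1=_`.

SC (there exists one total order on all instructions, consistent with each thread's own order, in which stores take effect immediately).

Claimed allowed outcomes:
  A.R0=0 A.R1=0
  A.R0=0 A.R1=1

missing: A.R0=1 A.R1=1

outcome vector order: (A.R0,A.R1)
[SC] allowed = {00 01 11}
SC∖claimed = {11}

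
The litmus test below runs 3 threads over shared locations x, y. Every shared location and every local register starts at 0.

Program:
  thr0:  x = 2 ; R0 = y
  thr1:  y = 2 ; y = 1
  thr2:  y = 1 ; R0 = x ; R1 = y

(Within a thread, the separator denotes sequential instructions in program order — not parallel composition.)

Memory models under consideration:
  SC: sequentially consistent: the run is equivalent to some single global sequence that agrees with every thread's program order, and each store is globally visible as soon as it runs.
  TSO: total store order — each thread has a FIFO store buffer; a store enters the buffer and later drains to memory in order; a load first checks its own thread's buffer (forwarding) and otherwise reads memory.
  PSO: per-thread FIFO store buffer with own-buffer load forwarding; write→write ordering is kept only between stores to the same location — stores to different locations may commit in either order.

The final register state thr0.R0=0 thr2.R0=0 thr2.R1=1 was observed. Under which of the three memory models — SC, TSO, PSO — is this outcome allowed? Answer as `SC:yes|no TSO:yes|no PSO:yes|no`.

SC:no TSO:yes PSO:yes

outcome vector order: (thr0.R0,thr2.R0,thr2.R1)
SC (10): <0 2 1> <0 2 2> <1 0 1> <1 0 2> <1 2 1> <1 2 2> <2 0 1> <2 0 2> <2 2 1> <2 2 2>
TSO (12): <0 0 1> <0 0 2> <0 2 1> <0 2 2> <1 0 1> <1 0 2> <1 2 1> <1 2 2> <2 0 1> <2 0 2> <2 2 1> <2 2 2>
PSO (12): <0 0 1> <0 0 2> <0 2 1> <0 2 2> <1 0 1> <1 0 2> <1 2 1> <1 2 2> <2 0 1> <2 0 2> <2 2 1> <2 2 2>
target <0 0 1> ∈ {TSO,PSO}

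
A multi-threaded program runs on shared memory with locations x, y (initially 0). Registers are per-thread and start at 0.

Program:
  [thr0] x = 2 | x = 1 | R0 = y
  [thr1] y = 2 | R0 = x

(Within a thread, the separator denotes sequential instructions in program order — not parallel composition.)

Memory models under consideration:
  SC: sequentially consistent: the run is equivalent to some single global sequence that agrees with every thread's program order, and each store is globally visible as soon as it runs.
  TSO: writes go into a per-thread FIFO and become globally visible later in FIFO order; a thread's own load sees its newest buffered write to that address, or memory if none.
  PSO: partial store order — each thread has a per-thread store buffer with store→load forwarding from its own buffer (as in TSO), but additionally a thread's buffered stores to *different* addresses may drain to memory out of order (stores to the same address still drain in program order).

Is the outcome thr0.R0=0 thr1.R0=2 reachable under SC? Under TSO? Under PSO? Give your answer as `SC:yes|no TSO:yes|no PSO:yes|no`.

outcome vector order: (thr0.R0,thr1.R0)
under SC → 01; 20; 21; 22
under TSO → 00; 01; 02; 20; 21; 22
under PSO → 00; 01; 02; 20; 21; 22
target 02 ∈ {TSO,PSO}

SC:no TSO:yes PSO:yes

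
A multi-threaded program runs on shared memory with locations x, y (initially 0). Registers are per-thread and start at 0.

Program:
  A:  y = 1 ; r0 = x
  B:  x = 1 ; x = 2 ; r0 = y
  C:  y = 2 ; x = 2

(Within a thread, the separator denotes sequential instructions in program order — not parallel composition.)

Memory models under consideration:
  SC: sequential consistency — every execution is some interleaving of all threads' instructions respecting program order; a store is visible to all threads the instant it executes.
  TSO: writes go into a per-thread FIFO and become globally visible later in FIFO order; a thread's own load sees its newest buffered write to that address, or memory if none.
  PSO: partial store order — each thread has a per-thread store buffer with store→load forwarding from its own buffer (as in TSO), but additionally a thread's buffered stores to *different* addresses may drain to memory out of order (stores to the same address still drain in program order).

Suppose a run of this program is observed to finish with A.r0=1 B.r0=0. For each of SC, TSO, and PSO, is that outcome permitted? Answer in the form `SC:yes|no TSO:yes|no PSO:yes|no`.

SC:no TSO:yes PSO:yes

outcome vector order: (A.r0,B.r0)
SC: 7 outcomes — {(0,1) (0,2) (1,1) (1,2) (2,0) (2,1) (2,2)}
TSO: 9 outcomes — {(0,0) (0,1) (0,2) (1,0) (1,1) (1,2) (2,0) (2,1) (2,2)}
PSO: 9 outcomes — {(0,0) (0,1) (0,2) (1,0) (1,1) (1,2) (2,0) (2,1) (2,2)}
target (1,0) ∈ {TSO,PSO}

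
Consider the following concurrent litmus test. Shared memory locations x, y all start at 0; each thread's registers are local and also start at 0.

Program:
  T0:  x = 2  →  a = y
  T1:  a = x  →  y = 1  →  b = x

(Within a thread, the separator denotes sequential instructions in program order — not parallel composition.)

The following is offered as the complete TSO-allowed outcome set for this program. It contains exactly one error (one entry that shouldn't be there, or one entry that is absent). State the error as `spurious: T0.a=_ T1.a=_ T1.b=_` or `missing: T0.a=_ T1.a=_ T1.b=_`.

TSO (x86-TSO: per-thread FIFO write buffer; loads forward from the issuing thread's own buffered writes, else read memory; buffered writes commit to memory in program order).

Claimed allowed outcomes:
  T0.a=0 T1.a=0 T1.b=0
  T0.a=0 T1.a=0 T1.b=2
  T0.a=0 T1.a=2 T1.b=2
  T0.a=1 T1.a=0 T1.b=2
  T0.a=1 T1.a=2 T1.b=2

outcome vector order: (T0.a,T1.a,T1.b)
TSO (6): 0/0/0 0/0/2 0/2/2 1/0/0 1/0/2 1/2/2
TSO∖claimed = {1/0/0}

missing: T0.a=1 T1.a=0 T1.b=0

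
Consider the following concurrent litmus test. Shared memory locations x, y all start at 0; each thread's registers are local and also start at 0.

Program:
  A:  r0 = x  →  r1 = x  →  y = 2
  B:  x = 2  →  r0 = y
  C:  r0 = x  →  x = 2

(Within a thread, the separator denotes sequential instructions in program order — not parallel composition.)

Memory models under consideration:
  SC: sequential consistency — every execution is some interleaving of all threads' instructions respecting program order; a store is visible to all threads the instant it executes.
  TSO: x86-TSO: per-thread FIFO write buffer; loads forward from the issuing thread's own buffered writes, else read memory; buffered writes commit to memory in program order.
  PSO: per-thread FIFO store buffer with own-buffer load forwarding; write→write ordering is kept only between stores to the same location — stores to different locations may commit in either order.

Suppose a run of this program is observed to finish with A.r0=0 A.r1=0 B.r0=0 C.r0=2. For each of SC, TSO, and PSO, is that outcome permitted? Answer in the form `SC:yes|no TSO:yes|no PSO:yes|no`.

SC:yes TSO:yes PSO:yes

outcome vector order: (A.r0,A.r1,B.r0,C.r0)
SC: 12 outcomes — {0000; 0002; 0020; 0022; 0200; 0202; 0220; 0222; 2200; 2202; 2220; 2222}
TSO: 12 outcomes — {0000; 0002; 0020; 0022; 0200; 0202; 0220; 0222; 2200; 2202; 2220; 2222}
PSO: 12 outcomes — {0000; 0002; 0020; 0022; 0200; 0202; 0220; 0222; 2200; 2202; 2220; 2222}
target 0002 ∈ {SC,TSO,PSO}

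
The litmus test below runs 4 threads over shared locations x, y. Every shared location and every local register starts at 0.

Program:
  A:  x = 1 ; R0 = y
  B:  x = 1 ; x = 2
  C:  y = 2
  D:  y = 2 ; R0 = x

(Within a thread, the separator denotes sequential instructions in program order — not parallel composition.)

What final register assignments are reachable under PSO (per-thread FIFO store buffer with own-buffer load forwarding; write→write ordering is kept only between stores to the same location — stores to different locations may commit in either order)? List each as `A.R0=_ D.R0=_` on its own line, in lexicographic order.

A.R0=0 D.R0=0
A.R0=0 D.R0=1
A.R0=0 D.R0=2
A.R0=2 D.R0=0
A.R0=2 D.R0=1
A.R0=2 D.R0=2

outcome vector order: (A.R0,D.R0)
|PSO outcomes| = 6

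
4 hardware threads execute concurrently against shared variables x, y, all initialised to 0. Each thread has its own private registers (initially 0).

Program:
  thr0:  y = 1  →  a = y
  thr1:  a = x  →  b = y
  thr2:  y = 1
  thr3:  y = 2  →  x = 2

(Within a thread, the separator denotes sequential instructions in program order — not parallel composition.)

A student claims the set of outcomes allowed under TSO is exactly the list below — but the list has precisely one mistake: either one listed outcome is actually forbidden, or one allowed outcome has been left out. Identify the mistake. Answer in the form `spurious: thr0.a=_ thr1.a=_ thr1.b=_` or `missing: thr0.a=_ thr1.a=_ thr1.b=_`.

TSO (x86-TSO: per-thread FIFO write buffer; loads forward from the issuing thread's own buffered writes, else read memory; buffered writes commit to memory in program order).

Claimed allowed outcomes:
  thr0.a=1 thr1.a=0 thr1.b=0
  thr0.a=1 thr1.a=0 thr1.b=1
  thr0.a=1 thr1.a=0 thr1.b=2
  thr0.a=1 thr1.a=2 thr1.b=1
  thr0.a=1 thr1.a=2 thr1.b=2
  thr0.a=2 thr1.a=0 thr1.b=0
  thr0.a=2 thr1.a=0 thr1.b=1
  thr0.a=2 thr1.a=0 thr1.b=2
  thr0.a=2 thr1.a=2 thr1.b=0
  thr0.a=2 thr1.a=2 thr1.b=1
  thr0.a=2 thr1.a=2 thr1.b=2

outcome vector order: (thr0.a,thr1.a,thr1.b)
TSO (10): <1 0 0> <1 0 1> <1 0 2> <1 2 1> <1 2 2> <2 0 0> <2 0 1> <2 0 2> <2 2 1> <2 2 2>
claimed∖TSO = {<2 2 0>}

spurious: thr0.a=2 thr1.a=2 thr1.b=0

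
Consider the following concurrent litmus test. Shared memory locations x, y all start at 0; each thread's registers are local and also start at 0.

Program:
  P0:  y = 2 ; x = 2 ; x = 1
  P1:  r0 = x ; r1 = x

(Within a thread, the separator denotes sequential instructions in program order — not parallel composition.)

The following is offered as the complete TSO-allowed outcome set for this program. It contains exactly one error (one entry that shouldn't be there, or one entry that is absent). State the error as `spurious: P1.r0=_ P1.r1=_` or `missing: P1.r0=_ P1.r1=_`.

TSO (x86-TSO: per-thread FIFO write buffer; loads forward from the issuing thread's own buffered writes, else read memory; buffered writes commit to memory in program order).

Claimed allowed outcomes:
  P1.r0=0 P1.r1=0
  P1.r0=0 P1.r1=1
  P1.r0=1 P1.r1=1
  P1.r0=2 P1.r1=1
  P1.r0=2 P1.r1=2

missing: P1.r0=0 P1.r1=2

outcome vector order: (P1.r0,P1.r1)
TSO (6): 0/0 0/1 0/2 1/1 2/1 2/2
TSO∖claimed = {0/2}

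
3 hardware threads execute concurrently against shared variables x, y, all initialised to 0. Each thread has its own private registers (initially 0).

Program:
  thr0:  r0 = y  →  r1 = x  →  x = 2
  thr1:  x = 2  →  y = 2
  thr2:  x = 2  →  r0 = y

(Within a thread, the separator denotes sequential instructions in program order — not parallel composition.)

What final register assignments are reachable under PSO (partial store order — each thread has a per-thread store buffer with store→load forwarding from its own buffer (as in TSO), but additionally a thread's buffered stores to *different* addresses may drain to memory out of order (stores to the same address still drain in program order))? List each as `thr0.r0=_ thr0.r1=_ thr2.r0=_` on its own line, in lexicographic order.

outcome vector order: (thr0.r0,thr0.r1,thr2.r0)
|PSO outcomes| = 8

thr0.r0=0 thr0.r1=0 thr2.r0=0
thr0.r0=0 thr0.r1=0 thr2.r0=2
thr0.r0=0 thr0.r1=2 thr2.r0=0
thr0.r0=0 thr0.r1=2 thr2.r0=2
thr0.r0=2 thr0.r1=0 thr2.r0=0
thr0.r0=2 thr0.r1=0 thr2.r0=2
thr0.r0=2 thr0.r1=2 thr2.r0=0
thr0.r0=2 thr0.r1=2 thr2.r0=2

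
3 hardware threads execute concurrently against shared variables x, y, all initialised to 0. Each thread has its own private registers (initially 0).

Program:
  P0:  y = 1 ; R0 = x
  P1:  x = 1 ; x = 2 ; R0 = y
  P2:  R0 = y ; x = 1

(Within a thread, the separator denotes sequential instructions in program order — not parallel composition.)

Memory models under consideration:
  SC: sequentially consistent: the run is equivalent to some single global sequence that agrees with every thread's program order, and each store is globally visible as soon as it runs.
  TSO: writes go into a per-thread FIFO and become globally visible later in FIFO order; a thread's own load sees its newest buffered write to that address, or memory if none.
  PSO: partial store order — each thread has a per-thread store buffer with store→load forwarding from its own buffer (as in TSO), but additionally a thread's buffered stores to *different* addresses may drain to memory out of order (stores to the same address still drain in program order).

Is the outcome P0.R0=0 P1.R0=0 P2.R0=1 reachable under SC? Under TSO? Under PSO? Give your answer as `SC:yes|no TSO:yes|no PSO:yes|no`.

outcome vector order: (P0.R0,P1.R0,P2.R0)
SC (10): 0/1/0; 0/1/1; 1/0/0; 1/0/1; 1/1/0; 1/1/1; 2/0/0; 2/0/1; 2/1/0; 2/1/1
TSO (12): 0/0/0; 0/0/1; 0/1/0; 0/1/1; 1/0/0; 1/0/1; 1/1/0; 1/1/1; 2/0/0; 2/0/1; 2/1/0; 2/1/1
PSO (12): 0/0/0; 0/0/1; 0/1/0; 0/1/1; 1/0/0; 1/0/1; 1/1/0; 1/1/1; 2/0/0; 2/0/1; 2/1/0; 2/1/1
target 0/0/1 ∈ {TSO,PSO}

SC:no TSO:yes PSO:yes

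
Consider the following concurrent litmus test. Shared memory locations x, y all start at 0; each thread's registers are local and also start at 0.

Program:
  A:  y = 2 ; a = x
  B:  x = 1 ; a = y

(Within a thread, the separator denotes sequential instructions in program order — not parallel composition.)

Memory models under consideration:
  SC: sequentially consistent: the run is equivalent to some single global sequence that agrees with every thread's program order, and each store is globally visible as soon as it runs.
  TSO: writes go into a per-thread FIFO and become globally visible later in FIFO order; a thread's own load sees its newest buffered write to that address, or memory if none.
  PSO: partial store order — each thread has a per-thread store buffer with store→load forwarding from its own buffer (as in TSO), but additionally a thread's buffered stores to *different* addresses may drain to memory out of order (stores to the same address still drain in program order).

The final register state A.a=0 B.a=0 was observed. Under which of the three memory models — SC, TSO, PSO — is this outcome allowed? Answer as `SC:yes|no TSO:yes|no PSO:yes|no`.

outcome vector order: (A.a,B.a)
SC: 3 outcomes — {<0 2>, <1 0>, <1 2>}
TSO: 4 outcomes — {<0 0>, <0 2>, <1 0>, <1 2>}
PSO: 4 outcomes — {<0 0>, <0 2>, <1 0>, <1 2>}
target <0 0> ∈ {TSO,PSO}

SC:no TSO:yes PSO:yes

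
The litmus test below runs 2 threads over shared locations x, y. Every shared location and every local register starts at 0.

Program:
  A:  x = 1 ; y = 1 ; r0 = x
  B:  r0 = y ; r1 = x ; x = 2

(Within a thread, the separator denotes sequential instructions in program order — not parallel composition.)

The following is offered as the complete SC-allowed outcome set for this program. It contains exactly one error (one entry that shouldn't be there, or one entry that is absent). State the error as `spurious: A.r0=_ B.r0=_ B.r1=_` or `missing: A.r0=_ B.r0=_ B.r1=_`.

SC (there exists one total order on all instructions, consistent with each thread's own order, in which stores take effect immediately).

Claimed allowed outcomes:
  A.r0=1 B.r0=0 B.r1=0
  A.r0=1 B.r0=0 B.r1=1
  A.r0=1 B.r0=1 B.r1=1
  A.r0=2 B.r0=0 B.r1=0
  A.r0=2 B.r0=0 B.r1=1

outcome vector order: (A.r0,B.r0,B.r1)
SC (6): 100; 101; 111; 200; 201; 211
SC∖claimed = {211}

missing: A.r0=2 B.r0=1 B.r1=1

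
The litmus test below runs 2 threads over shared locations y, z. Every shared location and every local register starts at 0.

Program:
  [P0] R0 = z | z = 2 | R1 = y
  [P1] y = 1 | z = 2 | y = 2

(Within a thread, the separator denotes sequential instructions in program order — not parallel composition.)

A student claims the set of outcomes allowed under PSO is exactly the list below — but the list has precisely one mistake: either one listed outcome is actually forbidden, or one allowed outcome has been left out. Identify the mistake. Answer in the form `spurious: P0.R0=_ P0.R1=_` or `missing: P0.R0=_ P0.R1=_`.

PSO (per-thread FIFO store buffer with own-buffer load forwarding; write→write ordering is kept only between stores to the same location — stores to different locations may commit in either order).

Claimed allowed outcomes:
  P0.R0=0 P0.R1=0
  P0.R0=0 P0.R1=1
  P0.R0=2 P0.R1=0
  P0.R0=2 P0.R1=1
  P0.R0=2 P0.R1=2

outcome vector order: (P0.R0,P0.R1)
under PSO → 0/0; 0/1; 0/2; 2/0; 2/1; 2/2
PSO∖claimed = {0/2}

missing: P0.R0=0 P0.R1=2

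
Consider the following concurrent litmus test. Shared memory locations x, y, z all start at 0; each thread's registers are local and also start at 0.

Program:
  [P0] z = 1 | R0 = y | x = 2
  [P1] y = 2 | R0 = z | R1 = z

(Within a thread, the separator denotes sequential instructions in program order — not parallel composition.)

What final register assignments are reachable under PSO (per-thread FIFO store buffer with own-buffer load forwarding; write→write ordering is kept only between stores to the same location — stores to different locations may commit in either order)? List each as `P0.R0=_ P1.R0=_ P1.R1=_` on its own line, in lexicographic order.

P0.R0=0 P1.R0=0 P1.R1=0
P0.R0=0 P1.R0=0 P1.R1=1
P0.R0=0 P1.R0=1 P1.R1=1
P0.R0=2 P1.R0=0 P1.R1=0
P0.R0=2 P1.R0=0 P1.R1=1
P0.R0=2 P1.R0=1 P1.R1=1

outcome vector order: (P0.R0,P1.R0,P1.R1)
|PSO outcomes| = 6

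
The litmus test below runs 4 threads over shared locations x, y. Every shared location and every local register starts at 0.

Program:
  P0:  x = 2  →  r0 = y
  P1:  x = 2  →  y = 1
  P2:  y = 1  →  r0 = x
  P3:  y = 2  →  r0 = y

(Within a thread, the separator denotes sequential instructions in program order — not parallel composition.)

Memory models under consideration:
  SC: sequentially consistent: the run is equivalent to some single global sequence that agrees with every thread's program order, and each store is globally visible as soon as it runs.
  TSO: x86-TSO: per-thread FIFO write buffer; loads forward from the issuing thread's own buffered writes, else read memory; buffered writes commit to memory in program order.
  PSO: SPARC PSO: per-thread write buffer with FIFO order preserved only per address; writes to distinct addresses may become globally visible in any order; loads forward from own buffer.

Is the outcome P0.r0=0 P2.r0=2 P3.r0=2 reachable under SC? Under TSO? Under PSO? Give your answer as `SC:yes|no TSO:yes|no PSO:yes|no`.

SC:yes TSO:yes PSO:yes

outcome vector order: (P0.r0,P2.r0,P3.r0)
SC: 10 outcomes — {<0 2 1>; <0 2 2>; <1 0 1>; <1 0 2>; <1 2 1>; <1 2 2>; <2 0 1>; <2 0 2>; <2 2 1>; <2 2 2>}
TSO: 12 outcomes — {<0 0 1>; <0 0 2>; <0 2 1>; <0 2 2>; <1 0 1>; <1 0 2>; <1 2 1>; <1 2 2>; <2 0 1>; <2 0 2>; <2 2 1>; <2 2 2>}
PSO: 12 outcomes — {<0 0 1>; <0 0 2>; <0 2 1>; <0 2 2>; <1 0 1>; <1 0 2>; <1 2 1>; <1 2 2>; <2 0 1>; <2 0 2>; <2 2 1>; <2 2 2>}
target <0 2 2> ∈ {SC,TSO,PSO}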